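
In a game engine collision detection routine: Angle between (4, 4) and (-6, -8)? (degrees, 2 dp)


u.v = -56, |u| = sqrt(32) = 5.6569, |v| = sqrt(100) = 10
cos(theta) = u.v/(|u||v|) = -56/sqrt(3200) = -0.989949
theta = acos(-0.989949) = 171.87 degrees

171.87 degrees


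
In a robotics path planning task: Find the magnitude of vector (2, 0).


|u| = sqrt(2^2 + 0^2) = sqrt(4) = 2

2


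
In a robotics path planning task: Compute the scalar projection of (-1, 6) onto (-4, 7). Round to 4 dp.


u.v = 46, |v| = sqrt(65) = 8.0623
Scalar projection = u.v / |v| = 46 / sqrt(65) = 5.7056

5.7056


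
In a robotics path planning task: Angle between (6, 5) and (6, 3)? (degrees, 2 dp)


u.v = 51, |u| = sqrt(61) = 7.8102, |v| = sqrt(45) = 6.7082
cos(theta) = u.v/(|u||v|) = 51/sqrt(2745) = 0.973417
theta = acos(0.973417) = 13.24 degrees

13.24 degrees


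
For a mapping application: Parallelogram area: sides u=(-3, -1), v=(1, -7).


|u x v| = |(-3)*(-7) - (-1)*1|
= |21 - (-1)| = 22

22


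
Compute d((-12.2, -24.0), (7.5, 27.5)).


dx=19.7, dy=51.5
d^2 = 19.7^2 + 51.5^2 = 3040.34
d = sqrt(3040.34) = 55.1393

55.1393


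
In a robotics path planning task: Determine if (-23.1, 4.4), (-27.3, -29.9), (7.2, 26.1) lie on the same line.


Cross product: ((-27.3)-(-23.1))*(26.1-4.4) - ((-29.9)-4.4)*(7.2-(-23.1))
= 948.15

No, not collinear


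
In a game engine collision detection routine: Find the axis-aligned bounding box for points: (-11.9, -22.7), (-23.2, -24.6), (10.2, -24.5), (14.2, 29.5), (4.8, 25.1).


x range: [-23.2, 14.2]
y range: [-24.6, 29.5]
Bounding box: (-23.2,-24.6) to (14.2,29.5)

(-23.2,-24.6) to (14.2,29.5)


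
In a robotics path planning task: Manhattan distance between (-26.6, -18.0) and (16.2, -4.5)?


|(-26.6)-16.2| + |(-18)-(-4.5)| = 42.8 + 13.5 = 56.3

56.3


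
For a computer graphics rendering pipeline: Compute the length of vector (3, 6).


|u| = sqrt(3^2 + 6^2) = sqrt(45) = 6.7082

6.7082


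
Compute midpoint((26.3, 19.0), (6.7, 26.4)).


M = ((26.3+6.7)/2, (19+26.4)/2)
= (16.5, 22.7)

(16.5, 22.7)


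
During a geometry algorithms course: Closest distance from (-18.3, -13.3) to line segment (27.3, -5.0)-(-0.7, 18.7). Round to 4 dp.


Project P onto AB: t = 0.8026 (clamped to [0,1])
Closest point on segment: (4.8264, 14.0223)
Distance: 35.7958

35.7958


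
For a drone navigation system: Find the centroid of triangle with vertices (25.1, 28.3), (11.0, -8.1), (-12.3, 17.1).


Centroid = ((x_A+x_B+x_C)/3, (y_A+y_B+y_C)/3)
= ((25.1+11+(-12.3))/3, (28.3+(-8.1)+17.1)/3)
= (7.9333, 12.4333)

(7.9333, 12.4333)


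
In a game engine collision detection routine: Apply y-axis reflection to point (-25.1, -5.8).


Reflection over y-axis: (x,y) -> (-x,y)
(-25.1, -5.8) -> (25.1, -5.8)

(25.1, -5.8)


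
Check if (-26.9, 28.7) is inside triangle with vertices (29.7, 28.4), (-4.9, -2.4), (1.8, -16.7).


Cross products: AB x AP = -1753.66, BC x BP = -106.23, CA x CP = 2561.03
All same sign? no

No, outside


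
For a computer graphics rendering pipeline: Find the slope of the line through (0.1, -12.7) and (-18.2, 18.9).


slope = (y2-y1)/(x2-x1) = (18.9-(-12.7))/((-18.2)-0.1) = 31.6/(-18.3) = -1.7268

-1.7268


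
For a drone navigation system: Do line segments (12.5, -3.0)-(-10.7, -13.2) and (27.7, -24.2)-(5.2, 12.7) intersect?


Cross products: d1=83.88, d2=1169.46, d3=646.88, d4=-438.7
d1*d2 < 0 and d3*d4 < 0? no

No, they don't intersect


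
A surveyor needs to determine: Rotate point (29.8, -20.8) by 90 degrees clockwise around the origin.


90° CW: (x,y) -> (y, -x)
(29.8,-20.8) -> (-20.8, -29.8)

(-20.8, -29.8)


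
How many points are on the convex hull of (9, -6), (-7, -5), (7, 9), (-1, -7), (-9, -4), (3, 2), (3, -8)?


Convex hull vertices (CCW): (-9, -4), (-7, -5), (-1, -7), (3, -8), (9, -6), (7, 9)
Count = 6

6


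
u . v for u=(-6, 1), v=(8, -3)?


u . v = u_x*v_x + u_y*v_y = (-6)*8 + 1*(-3)
= (-48) + (-3) = -51

-51


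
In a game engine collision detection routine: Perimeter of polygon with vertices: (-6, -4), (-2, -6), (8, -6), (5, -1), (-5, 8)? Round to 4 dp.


Sides: (-6, -4)->(-2, -6): sqrt(20) = 4.472136, (-2, -6)->(8, -6): sqrt(100) = 10, (8, -6)->(5, -1): sqrt(34) = 5.830952, (5, -1)->(-5, 8): sqrt(181) = 13.453624, (-5, 8)->(-6, -4): sqrt(145) = 12.041595
Sum = 45.798307
Perimeter = 45.7983

45.7983


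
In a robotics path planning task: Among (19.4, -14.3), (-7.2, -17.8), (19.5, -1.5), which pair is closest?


d(P0,P1) = 26.8293, d(P0,P2) = 12.8004, d(P1,P2) = 31.2823
Closest: P0 and P2

Closest pair: (19.4, -14.3) and (19.5, -1.5), distance = 12.8004


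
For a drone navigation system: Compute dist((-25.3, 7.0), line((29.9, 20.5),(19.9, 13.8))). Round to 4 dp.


|cross product| = 234.84
|line direction| = sqrt(144.89) = 12.037
Distance = 234.84/sqrt(144.89) = 19.5098

19.5098


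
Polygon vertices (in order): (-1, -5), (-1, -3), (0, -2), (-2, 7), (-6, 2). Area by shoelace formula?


Shoelace sum: ((-1)*(-3) - (-1)*(-5)) + ((-1)*(-2) - 0*(-3)) + (0*7 - (-2)*(-2)) + ((-2)*2 - (-6)*7) + ((-6)*(-5) - (-1)*2)
= 66
Area = |66|/2 = 33

33


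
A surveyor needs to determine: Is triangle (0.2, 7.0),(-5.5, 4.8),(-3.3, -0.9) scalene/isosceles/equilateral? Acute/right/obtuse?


Side lengths squared: AB^2=37.33, BC^2=37.33, CA^2=74.66
Sorted: [37.33, 37.33, 74.66]
By sides: Isosceles, By angles: Right

Isosceles, Right


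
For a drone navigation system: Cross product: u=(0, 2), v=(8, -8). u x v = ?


u x v = u_x*v_y - u_y*v_x = 0*(-8) - 2*8
= 0 - 16 = -16

-16


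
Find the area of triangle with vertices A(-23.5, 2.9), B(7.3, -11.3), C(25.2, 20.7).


Area = |x_A(y_B-y_C) + x_B(y_C-y_A) + x_C(y_A-y_B)|/2
= |752 + 129.94 + 357.84|/2
= 1239.78/2 = 619.89

619.89


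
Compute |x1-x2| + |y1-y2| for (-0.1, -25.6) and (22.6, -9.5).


|(-0.1)-22.6| + |(-25.6)-(-9.5)| = 22.7 + 16.1 = 38.8

38.8


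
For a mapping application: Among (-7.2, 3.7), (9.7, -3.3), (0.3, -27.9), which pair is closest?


d(P0,P1) = 18.2923, d(P0,P2) = 32.4778, d(P1,P2) = 26.3348
Closest: P0 and P1

Closest pair: (-7.2, 3.7) and (9.7, -3.3), distance = 18.2923


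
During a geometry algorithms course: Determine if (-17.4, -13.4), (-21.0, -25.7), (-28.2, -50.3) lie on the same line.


Cross product: ((-21)-(-17.4))*((-50.3)-(-13.4)) - ((-25.7)-(-13.4))*((-28.2)-(-17.4))
= 0

Yes, collinear


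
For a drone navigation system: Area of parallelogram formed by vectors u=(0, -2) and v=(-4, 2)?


|u x v| = |0*2 - (-2)*(-4)|
= |0 - 8| = 8

8


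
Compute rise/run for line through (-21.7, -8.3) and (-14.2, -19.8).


slope = (y2-y1)/(x2-x1) = ((-19.8)-(-8.3))/((-14.2)-(-21.7)) = (-11.5)/7.5 = -1.5333

-1.5333


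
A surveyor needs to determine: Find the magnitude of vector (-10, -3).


|u| = sqrt((-10)^2 + (-3)^2) = sqrt(109) = 10.4403

10.4403


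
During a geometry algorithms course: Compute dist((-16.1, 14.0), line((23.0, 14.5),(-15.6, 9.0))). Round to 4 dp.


|cross product| = 195.75
|line direction| = sqrt(1520.21) = 38.9899
Distance = 195.75/sqrt(1520.21) = 5.0205

5.0205


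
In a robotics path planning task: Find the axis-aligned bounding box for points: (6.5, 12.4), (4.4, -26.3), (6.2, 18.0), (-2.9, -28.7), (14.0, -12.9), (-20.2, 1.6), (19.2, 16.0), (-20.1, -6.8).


x range: [-20.2, 19.2]
y range: [-28.7, 18]
Bounding box: (-20.2,-28.7) to (19.2,18)

(-20.2,-28.7) to (19.2,18)


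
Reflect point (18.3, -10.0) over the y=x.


Reflection over y=x: (x,y) -> (y,x)
(18.3, -10) -> (-10, 18.3)

(-10, 18.3)


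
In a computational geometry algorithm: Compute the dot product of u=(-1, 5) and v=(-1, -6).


u . v = u_x*v_x + u_y*v_y = (-1)*(-1) + 5*(-6)
= 1 + (-30) = -29

-29


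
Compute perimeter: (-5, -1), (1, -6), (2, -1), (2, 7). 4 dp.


Sides: (-5, -1)->(1, -6): sqrt(61) = 7.81025, (1, -6)->(2, -1): sqrt(26) = 5.09902, (2, -1)->(2, 7): sqrt(64) = 8, (2, 7)->(-5, -1): sqrt(113) = 10.630146
Sum = 31.539416
Perimeter = 31.5394

31.5394


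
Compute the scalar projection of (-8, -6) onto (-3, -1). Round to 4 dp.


u.v = 30, |v| = sqrt(10) = 3.1623
Scalar projection = u.v / |v| = 30 / sqrt(10) = 9.4868

9.4868


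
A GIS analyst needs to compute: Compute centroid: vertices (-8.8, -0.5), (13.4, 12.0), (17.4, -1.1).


Centroid = ((x_A+x_B+x_C)/3, (y_A+y_B+y_C)/3)
= (((-8.8)+13.4+17.4)/3, ((-0.5)+12+(-1.1))/3)
= (7.3333, 3.4667)

(7.3333, 3.4667)


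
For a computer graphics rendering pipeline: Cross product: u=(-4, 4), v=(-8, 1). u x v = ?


u x v = u_x*v_y - u_y*v_x = (-4)*1 - 4*(-8)
= (-4) - (-32) = 28

28


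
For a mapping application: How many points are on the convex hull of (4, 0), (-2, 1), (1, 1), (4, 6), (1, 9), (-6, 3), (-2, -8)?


Convex hull vertices (CCW): (-6, 3), (-2, -8), (4, 0), (4, 6), (1, 9)
Count = 5

5


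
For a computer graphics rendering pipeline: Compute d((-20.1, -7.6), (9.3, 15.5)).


dx=29.4, dy=23.1
d^2 = 29.4^2 + 23.1^2 = 1397.97
d = sqrt(1397.97) = 37.3894

37.3894


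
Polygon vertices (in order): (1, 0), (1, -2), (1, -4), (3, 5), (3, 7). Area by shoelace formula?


Shoelace sum: (1*(-2) - 1*0) + (1*(-4) - 1*(-2)) + (1*5 - 3*(-4)) + (3*7 - 3*5) + (3*0 - 1*7)
= 12
Area = |12|/2 = 6

6


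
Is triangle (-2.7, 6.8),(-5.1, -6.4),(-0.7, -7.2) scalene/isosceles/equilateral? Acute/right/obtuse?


Side lengths squared: AB^2=180, BC^2=20, CA^2=200
Sorted: [20, 180, 200]
By sides: Scalene, By angles: Right

Scalene, Right


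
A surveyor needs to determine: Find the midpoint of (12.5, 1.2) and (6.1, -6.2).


M = ((12.5+6.1)/2, (1.2+(-6.2))/2)
= (9.3, -2.5)

(9.3, -2.5)


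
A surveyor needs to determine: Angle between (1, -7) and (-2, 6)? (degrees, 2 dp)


u.v = -44, |u| = sqrt(50) = 7.0711, |v| = sqrt(40) = 6.3246
cos(theta) = u.v/(|u||v|) = -44/sqrt(2000) = -0.98387
theta = acos(-0.98387) = 169.7 degrees

169.7 degrees


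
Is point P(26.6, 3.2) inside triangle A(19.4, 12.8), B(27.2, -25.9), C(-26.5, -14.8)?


Cross products: AB x AP = 203.76, BC x BP = -1556.01, CA x CP = -639.36
All same sign? no

No, outside


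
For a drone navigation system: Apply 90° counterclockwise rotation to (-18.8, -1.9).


90° CCW: (x,y) -> (-y, x)
(-18.8,-1.9) -> (1.9, -18.8)

(1.9, -18.8)


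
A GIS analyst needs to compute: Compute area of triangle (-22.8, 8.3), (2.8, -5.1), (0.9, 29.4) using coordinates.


Area = |x_A(y_B-y_C) + x_B(y_C-y_A) + x_C(y_A-y_B)|/2
= |786.6 + 59.08 + 12.06|/2
= 857.74/2 = 428.87

428.87


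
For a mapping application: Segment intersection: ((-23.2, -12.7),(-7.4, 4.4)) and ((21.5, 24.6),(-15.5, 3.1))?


Cross products: d1=419.05, d2=126.05, d3=-175.03, d4=117.97
d1*d2 < 0 and d3*d4 < 0? no

No, they don't intersect


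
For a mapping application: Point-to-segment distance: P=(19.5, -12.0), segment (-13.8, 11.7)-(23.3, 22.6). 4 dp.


Project P onto AB: t = 0.6535 (clamped to [0,1])
Closest point on segment: (10.4442, 18.823)
Distance: 32.1257

32.1257


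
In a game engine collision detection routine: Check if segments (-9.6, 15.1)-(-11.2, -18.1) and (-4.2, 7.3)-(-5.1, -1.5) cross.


Cross products: d1=-54.54, d2=-38.74, d3=191.76, d4=175.96
d1*d2 < 0 and d3*d4 < 0? no

No, they don't intersect


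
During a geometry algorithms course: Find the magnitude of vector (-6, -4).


|u| = sqrt((-6)^2 + (-4)^2) = sqrt(52) = 7.2111

7.2111


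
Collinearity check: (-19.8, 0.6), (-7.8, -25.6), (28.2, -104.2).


Cross product: ((-7.8)-(-19.8))*((-104.2)-0.6) - ((-25.6)-0.6)*(28.2-(-19.8))
= 0

Yes, collinear


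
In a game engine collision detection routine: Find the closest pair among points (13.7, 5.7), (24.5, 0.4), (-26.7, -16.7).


d(P0,P1) = 12.0304, d(P0,P2) = 46.1944, d(P1,P2) = 53.9801
Closest: P0 and P1

Closest pair: (13.7, 5.7) and (24.5, 0.4), distance = 12.0304


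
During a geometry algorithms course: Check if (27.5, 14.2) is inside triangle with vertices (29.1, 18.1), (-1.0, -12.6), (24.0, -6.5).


Cross products: AB x AP = 68.27, BC x BP = 496.15, CA x CP = 19.47
All same sign? yes

Yes, inside


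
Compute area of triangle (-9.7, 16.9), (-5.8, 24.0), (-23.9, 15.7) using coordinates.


Area = |x_A(y_B-y_C) + x_B(y_C-y_A) + x_C(y_A-y_B)|/2
= |(-80.51) + 6.96 + 169.69|/2
= 96.14/2 = 48.07

48.07


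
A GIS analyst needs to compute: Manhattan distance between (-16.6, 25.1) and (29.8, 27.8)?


|(-16.6)-29.8| + |25.1-27.8| = 46.4 + 2.7 = 49.1

49.1


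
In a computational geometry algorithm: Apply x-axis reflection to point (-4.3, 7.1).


Reflection over x-axis: (x,y) -> (x,-y)
(-4.3, 7.1) -> (-4.3, -7.1)

(-4.3, -7.1)


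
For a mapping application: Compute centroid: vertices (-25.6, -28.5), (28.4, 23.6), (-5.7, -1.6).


Centroid = ((x_A+x_B+x_C)/3, (y_A+y_B+y_C)/3)
= (((-25.6)+28.4+(-5.7))/3, ((-28.5)+23.6+(-1.6))/3)
= (-0.9667, -2.1667)

(-0.9667, -2.1667)


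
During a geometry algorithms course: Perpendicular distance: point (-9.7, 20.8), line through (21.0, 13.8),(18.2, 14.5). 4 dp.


|cross product| = 1.89
|line direction| = sqrt(8.33) = 2.8862
Distance = 1.89/sqrt(8.33) = 0.6548

0.6548


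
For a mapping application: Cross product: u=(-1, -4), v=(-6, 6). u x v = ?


u x v = u_x*v_y - u_y*v_x = (-1)*6 - (-4)*(-6)
= (-6) - 24 = -30

-30


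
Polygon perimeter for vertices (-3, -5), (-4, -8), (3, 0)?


Sides: (-3, -5)->(-4, -8): sqrt(10) = 3.162278, (-4, -8)->(3, 0): sqrt(113) = 10.630146, (3, 0)->(-3, -5): sqrt(61) = 7.81025
Sum = 21.602674
Perimeter = 21.6027

21.6027


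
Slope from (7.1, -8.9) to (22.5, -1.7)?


slope = (y2-y1)/(x2-x1) = ((-1.7)-(-8.9))/(22.5-7.1) = 7.2/15.4 = 0.4675

0.4675


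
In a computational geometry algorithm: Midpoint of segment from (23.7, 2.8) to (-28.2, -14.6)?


M = ((23.7+(-28.2))/2, (2.8+(-14.6))/2)
= (-2.25, -5.9)

(-2.25, -5.9)


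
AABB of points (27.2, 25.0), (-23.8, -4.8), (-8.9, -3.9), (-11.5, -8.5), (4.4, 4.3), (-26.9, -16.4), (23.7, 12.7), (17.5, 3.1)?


x range: [-26.9, 27.2]
y range: [-16.4, 25]
Bounding box: (-26.9,-16.4) to (27.2,25)

(-26.9,-16.4) to (27.2,25)


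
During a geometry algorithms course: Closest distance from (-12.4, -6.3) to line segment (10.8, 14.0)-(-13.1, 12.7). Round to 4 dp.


Project P onto AB: t = 1 (clamped to [0,1])
Closest point on segment: (-13.1, 12.7)
Distance: 19.0129

19.0129


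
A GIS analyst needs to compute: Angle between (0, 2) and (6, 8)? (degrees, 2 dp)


u.v = 16, |u| = sqrt(4) = 2, |v| = sqrt(100) = 10
cos(theta) = u.v/(|u||v|) = 16/sqrt(400) = 0.8
theta = acos(0.8) = 36.87 degrees

36.87 degrees


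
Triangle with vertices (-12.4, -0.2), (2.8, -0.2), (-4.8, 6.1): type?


Side lengths squared: AB^2=231.04, BC^2=97.45, CA^2=97.45
Sorted: [97.45, 97.45, 231.04]
By sides: Isosceles, By angles: Obtuse

Isosceles, Obtuse


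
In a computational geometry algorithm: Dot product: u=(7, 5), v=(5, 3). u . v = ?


u . v = u_x*v_x + u_y*v_y = 7*5 + 5*3
= 35 + 15 = 50

50


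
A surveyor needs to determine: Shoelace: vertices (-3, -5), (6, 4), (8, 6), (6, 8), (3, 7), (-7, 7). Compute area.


Shoelace sum: ((-3)*4 - 6*(-5)) + (6*6 - 8*4) + (8*8 - 6*6) + (6*7 - 3*8) + (3*7 - (-7)*7) + ((-7)*(-5) - (-3)*7)
= 194
Area = |194|/2 = 97

97


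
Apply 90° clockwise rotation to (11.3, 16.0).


90° CW: (x,y) -> (y, -x)
(11.3,16) -> (16, -11.3)

(16, -11.3)


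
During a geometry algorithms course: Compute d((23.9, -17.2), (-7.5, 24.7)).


dx=-31.4, dy=41.9
d^2 = (-31.4)^2 + 41.9^2 = 2741.57
d = sqrt(2741.57) = 52.36

52.36


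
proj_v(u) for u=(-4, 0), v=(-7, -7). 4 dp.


u.v = 28, |v| = sqrt(98) = 9.8995
Scalar projection = u.v / |v| = 28 / sqrt(98) = 2.8284

2.8284


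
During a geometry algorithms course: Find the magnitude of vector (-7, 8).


|u| = sqrt((-7)^2 + 8^2) = sqrt(113) = 10.6301

10.6301


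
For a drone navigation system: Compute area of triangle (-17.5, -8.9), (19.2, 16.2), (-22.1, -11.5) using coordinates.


Area = |x_A(y_B-y_C) + x_B(y_C-y_A) + x_C(y_A-y_B)|/2
= |(-484.75) + (-49.92) + 554.71|/2
= 20.04/2 = 10.02

10.02


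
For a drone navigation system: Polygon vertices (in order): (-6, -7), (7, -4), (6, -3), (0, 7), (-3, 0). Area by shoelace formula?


Shoelace sum: ((-6)*(-4) - 7*(-7)) + (7*(-3) - 6*(-4)) + (6*7 - 0*(-3)) + (0*0 - (-3)*7) + ((-3)*(-7) - (-6)*0)
= 160
Area = |160|/2 = 80

80


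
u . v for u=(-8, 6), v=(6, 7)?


u . v = u_x*v_x + u_y*v_y = (-8)*6 + 6*7
= (-48) + 42 = -6

-6


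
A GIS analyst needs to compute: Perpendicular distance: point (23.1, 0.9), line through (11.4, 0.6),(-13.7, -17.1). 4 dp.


|cross product| = 199.56
|line direction| = sqrt(943.3) = 30.7132
Distance = 199.56/sqrt(943.3) = 6.4975

6.4975


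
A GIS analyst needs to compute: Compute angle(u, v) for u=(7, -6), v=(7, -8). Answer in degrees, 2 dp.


u.v = 97, |u| = sqrt(85) = 9.2195, |v| = sqrt(113) = 10.6301
cos(theta) = u.v/(|u||v|) = 97/sqrt(9605) = 0.989744
theta = acos(0.989744) = 8.21 degrees

8.21 degrees


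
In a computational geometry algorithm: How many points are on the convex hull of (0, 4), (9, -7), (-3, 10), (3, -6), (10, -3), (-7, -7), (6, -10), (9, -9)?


Convex hull vertices (CCW): (-7, -7), (6, -10), (9, -9), (10, -3), (-3, 10)
Count = 5

5


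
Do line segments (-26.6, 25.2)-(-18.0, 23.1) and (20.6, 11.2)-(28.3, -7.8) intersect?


Cross products: d1=-789, d2=-641.77, d3=-21.28, d4=-168.51
d1*d2 < 0 and d3*d4 < 0? no

No, they don't intersect


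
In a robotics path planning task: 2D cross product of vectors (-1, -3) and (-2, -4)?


u x v = u_x*v_y - u_y*v_x = (-1)*(-4) - (-3)*(-2)
= 4 - 6 = -2

-2


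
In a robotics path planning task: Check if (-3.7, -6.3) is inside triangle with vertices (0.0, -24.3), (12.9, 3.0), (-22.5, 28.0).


Cross products: AB x AP = 333.21, BC x BP = 744.22, CA x CP = 211.49
All same sign? yes

Yes, inside


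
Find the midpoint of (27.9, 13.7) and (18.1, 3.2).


M = ((27.9+18.1)/2, (13.7+3.2)/2)
= (23, 8.45)

(23, 8.45)


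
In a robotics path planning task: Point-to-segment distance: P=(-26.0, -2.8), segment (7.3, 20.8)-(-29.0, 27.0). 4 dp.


Project P onto AB: t = 0.7835 (clamped to [0,1])
Closest point on segment: (-21.1395, 25.6574)
Distance: 28.8695

28.8695


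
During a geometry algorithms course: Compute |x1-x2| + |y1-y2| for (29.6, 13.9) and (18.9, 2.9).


|29.6-18.9| + |13.9-2.9| = 10.7 + 11 = 21.7

21.7


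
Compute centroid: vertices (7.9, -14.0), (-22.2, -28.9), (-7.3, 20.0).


Centroid = ((x_A+x_B+x_C)/3, (y_A+y_B+y_C)/3)
= ((7.9+(-22.2)+(-7.3))/3, ((-14)+(-28.9)+20)/3)
= (-7.2, -7.6333)

(-7.2, -7.6333)


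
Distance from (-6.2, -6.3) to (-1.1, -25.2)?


dx=5.1, dy=-18.9
d^2 = 5.1^2 + (-18.9)^2 = 383.22
d = sqrt(383.22) = 19.576

19.576


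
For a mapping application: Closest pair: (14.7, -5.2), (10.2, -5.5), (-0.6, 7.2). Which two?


d(P0,P1) = 4.51, d(P0,P2) = 19.6939, d(P1,P2) = 16.6712
Closest: P0 and P1

Closest pair: (14.7, -5.2) and (10.2, -5.5), distance = 4.51


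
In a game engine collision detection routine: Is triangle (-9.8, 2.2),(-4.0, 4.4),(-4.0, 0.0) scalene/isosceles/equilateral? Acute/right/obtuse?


Side lengths squared: AB^2=38.48, BC^2=19.36, CA^2=38.48
Sorted: [19.36, 38.48, 38.48]
By sides: Isosceles, By angles: Acute

Isosceles, Acute


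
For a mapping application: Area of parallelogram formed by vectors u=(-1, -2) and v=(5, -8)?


|u x v| = |(-1)*(-8) - (-2)*5|
= |8 - (-10)| = 18

18


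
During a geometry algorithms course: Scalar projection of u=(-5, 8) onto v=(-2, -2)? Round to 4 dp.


u.v = -6, |v| = sqrt(8) = 2.8284
Scalar projection = u.v / |v| = -6 / sqrt(8) = -2.1213

-2.1213


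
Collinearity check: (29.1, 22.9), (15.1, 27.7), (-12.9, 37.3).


Cross product: (15.1-29.1)*(37.3-22.9) - (27.7-22.9)*((-12.9)-29.1)
= 0

Yes, collinear


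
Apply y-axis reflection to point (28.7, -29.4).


Reflection over y-axis: (x,y) -> (-x,y)
(28.7, -29.4) -> (-28.7, -29.4)

(-28.7, -29.4)


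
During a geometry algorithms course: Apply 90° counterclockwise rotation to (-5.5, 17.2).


90° CCW: (x,y) -> (-y, x)
(-5.5,17.2) -> (-17.2, -5.5)

(-17.2, -5.5)


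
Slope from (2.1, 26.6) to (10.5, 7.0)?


slope = (y2-y1)/(x2-x1) = (7-26.6)/(10.5-2.1) = (-19.6)/8.4 = -2.3333

-2.3333


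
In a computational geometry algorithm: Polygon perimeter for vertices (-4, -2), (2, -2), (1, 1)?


Sides: (-4, -2)->(2, -2): sqrt(36) = 6, (2, -2)->(1, 1): sqrt(10) = 3.162278, (1, 1)->(-4, -2): sqrt(34) = 5.830952
Sum = 14.99323
Perimeter = 14.9932

14.9932


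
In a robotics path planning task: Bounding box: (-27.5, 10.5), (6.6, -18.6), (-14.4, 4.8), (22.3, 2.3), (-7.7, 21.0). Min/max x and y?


x range: [-27.5, 22.3]
y range: [-18.6, 21]
Bounding box: (-27.5,-18.6) to (22.3,21)

(-27.5,-18.6) to (22.3,21)


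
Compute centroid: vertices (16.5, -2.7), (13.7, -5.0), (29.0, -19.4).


Centroid = ((x_A+x_B+x_C)/3, (y_A+y_B+y_C)/3)
= ((16.5+13.7+29)/3, ((-2.7)+(-5)+(-19.4))/3)
= (19.7333, -9.0333)

(19.7333, -9.0333)


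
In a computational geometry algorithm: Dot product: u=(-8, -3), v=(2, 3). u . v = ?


u . v = u_x*v_x + u_y*v_y = (-8)*2 + (-3)*3
= (-16) + (-9) = -25

-25


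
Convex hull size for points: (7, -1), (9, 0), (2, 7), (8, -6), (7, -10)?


Convex hull vertices (CCW): (2, 7), (7, -10), (8, -6), (9, 0)
Count = 4

4


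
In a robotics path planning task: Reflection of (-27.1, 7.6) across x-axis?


Reflection over x-axis: (x,y) -> (x,-y)
(-27.1, 7.6) -> (-27.1, -7.6)

(-27.1, -7.6)


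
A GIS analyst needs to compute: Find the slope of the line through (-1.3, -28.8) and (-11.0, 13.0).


slope = (y2-y1)/(x2-x1) = (13-(-28.8))/((-11)-(-1.3)) = 41.8/(-9.7) = -4.3093

-4.3093


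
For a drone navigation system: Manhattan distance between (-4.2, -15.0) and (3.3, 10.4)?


|(-4.2)-3.3| + |(-15)-10.4| = 7.5 + 25.4 = 32.9

32.9


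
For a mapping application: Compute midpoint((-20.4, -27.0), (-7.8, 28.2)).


M = (((-20.4)+(-7.8))/2, ((-27)+28.2)/2)
= (-14.1, 0.6)

(-14.1, 0.6)


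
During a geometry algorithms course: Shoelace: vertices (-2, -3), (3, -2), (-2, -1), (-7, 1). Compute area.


Shoelace sum: ((-2)*(-2) - 3*(-3)) + (3*(-1) - (-2)*(-2)) + ((-2)*1 - (-7)*(-1)) + ((-7)*(-3) - (-2)*1)
= 20
Area = |20|/2 = 10

10


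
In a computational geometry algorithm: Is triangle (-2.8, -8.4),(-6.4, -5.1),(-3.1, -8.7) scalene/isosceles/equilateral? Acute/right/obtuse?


Side lengths squared: AB^2=23.85, BC^2=23.85, CA^2=0.18
Sorted: [0.18, 23.85, 23.85]
By sides: Isosceles, By angles: Acute

Isosceles, Acute


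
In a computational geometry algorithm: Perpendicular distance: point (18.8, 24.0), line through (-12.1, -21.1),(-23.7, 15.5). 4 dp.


|cross product| = 1654.1
|line direction| = sqrt(1474.12) = 38.3943
Distance = 1654.1/sqrt(1474.12) = 43.0819

43.0819


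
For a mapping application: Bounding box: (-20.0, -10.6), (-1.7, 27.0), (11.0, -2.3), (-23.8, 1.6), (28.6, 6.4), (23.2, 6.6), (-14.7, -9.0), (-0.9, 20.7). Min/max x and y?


x range: [-23.8, 28.6]
y range: [-10.6, 27]
Bounding box: (-23.8,-10.6) to (28.6,27)

(-23.8,-10.6) to (28.6,27)


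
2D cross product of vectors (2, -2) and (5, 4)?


u x v = u_x*v_y - u_y*v_x = 2*4 - (-2)*5
= 8 - (-10) = 18

18


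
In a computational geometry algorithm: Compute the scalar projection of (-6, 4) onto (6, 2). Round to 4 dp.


u.v = -28, |v| = sqrt(40) = 6.3246
Scalar projection = u.v / |v| = -28 / sqrt(40) = -4.4272

-4.4272


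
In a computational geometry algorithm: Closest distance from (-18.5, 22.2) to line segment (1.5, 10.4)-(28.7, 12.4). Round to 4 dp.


Project P onto AB: t = 0 (clamped to [0,1])
Closest point on segment: (1.5, 10.4)
Distance: 23.2215

23.2215


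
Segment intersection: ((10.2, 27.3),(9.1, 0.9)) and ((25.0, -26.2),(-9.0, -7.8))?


Cross products: d1=-1546.68, d2=-628.84, d3=449.57, d4=-468.27
d1*d2 < 0 and d3*d4 < 0? no

No, they don't intersect


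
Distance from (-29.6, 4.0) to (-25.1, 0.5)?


dx=4.5, dy=-3.5
d^2 = 4.5^2 + (-3.5)^2 = 32.5
d = sqrt(32.5) = 5.7009

5.7009


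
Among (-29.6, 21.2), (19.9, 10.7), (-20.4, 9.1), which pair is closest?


d(P0,P1) = 50.6014, d(P0,P2) = 15.2003, d(P1,P2) = 40.3317
Closest: P0 and P2

Closest pair: (-29.6, 21.2) and (-20.4, 9.1), distance = 15.2003


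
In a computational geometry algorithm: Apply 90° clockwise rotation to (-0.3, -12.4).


90° CW: (x,y) -> (y, -x)
(-0.3,-12.4) -> (-12.4, 0.3)

(-12.4, 0.3)


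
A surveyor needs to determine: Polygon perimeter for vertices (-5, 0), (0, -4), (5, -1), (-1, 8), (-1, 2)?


Sides: (-5, 0)->(0, -4): sqrt(41) = 6.403124, (0, -4)->(5, -1): sqrt(34) = 5.830952, (5, -1)->(-1, 8): sqrt(117) = 10.816654, (-1, 8)->(-1, 2): sqrt(36) = 6, (-1, 2)->(-5, 0): sqrt(20) = 4.472136
Sum = 33.522866
Perimeter = 33.5229

33.5229


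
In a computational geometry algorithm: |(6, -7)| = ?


|u| = sqrt(6^2 + (-7)^2) = sqrt(85) = 9.2195

9.2195


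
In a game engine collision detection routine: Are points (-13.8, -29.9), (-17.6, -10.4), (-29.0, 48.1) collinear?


Cross product: ((-17.6)-(-13.8))*(48.1-(-29.9)) - ((-10.4)-(-29.9))*((-29)-(-13.8))
= 0

Yes, collinear


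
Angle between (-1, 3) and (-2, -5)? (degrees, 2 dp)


u.v = -13, |u| = sqrt(10) = 3.1623, |v| = sqrt(29) = 5.3852
cos(theta) = u.v/(|u||v|) = -13/sqrt(290) = -0.763386
theta = acos(-0.763386) = 139.76 degrees

139.76 degrees


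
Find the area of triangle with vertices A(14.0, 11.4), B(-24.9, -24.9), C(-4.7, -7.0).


Area = |x_A(y_B-y_C) + x_B(y_C-y_A) + x_C(y_A-y_B)|/2
= |(-250.6) + 458.16 + (-170.61)|/2
= 36.95/2 = 18.475

18.475


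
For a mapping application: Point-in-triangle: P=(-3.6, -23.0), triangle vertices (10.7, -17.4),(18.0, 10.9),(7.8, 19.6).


Cross products: AB x AP = 363.81, BC x BP = 533.7, CA x CP = -545.34
All same sign? no

No, outside


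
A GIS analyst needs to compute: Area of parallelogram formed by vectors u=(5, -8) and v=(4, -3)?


|u x v| = |5*(-3) - (-8)*4|
= |(-15) - (-32)| = 17

17


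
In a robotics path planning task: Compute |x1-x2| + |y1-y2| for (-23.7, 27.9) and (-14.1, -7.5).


|(-23.7)-(-14.1)| + |27.9-(-7.5)| = 9.6 + 35.4 = 45

45


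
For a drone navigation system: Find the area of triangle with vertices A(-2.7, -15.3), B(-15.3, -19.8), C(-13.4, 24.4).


Area = |x_A(y_B-y_C) + x_B(y_C-y_A) + x_C(y_A-y_B)|/2
= |119.34 + (-607.41) + (-60.3)|/2
= 548.37/2 = 274.185

274.185


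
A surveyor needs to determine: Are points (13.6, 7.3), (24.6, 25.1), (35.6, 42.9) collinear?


Cross product: (24.6-13.6)*(42.9-7.3) - (25.1-7.3)*(35.6-13.6)
= 0

Yes, collinear


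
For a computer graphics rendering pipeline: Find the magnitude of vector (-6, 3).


|u| = sqrt((-6)^2 + 3^2) = sqrt(45) = 6.7082

6.7082


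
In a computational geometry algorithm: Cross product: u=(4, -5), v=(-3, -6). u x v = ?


u x v = u_x*v_y - u_y*v_x = 4*(-6) - (-5)*(-3)
= (-24) - 15 = -39

-39


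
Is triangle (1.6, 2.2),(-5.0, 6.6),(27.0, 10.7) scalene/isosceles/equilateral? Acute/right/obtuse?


Side lengths squared: AB^2=62.92, BC^2=1040.81, CA^2=717.41
Sorted: [62.92, 717.41, 1040.81]
By sides: Scalene, By angles: Obtuse

Scalene, Obtuse


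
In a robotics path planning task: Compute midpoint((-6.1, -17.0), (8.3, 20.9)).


M = (((-6.1)+8.3)/2, ((-17)+20.9)/2)
= (1.1, 1.95)

(1.1, 1.95)


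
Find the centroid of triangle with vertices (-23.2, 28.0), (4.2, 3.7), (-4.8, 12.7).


Centroid = ((x_A+x_B+x_C)/3, (y_A+y_B+y_C)/3)
= (((-23.2)+4.2+(-4.8))/3, (28+3.7+12.7)/3)
= (-7.9333, 14.8)

(-7.9333, 14.8)


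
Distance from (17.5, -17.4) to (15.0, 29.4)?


dx=-2.5, dy=46.8
d^2 = (-2.5)^2 + 46.8^2 = 2196.49
d = sqrt(2196.49) = 46.8667

46.8667


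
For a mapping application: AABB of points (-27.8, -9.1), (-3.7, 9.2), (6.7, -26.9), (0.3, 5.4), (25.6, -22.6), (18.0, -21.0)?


x range: [-27.8, 25.6]
y range: [-26.9, 9.2]
Bounding box: (-27.8,-26.9) to (25.6,9.2)

(-27.8,-26.9) to (25.6,9.2)


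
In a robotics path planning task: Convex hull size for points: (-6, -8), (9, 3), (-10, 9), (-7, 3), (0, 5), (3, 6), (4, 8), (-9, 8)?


Convex hull vertices (CCW): (-10, 9), (-6, -8), (9, 3), (4, 8)
Count = 4

4


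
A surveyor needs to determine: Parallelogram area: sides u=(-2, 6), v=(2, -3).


|u x v| = |(-2)*(-3) - 6*2|
= |6 - 12| = 6

6


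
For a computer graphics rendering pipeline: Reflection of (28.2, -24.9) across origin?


Reflection over origin: (x,y) -> (-x,-y)
(28.2, -24.9) -> (-28.2, 24.9)

(-28.2, 24.9)


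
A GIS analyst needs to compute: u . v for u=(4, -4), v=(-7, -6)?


u . v = u_x*v_x + u_y*v_y = 4*(-7) + (-4)*(-6)
= (-28) + 24 = -4

-4


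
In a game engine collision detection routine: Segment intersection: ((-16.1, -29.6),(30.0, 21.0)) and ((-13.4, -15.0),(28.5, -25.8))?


Cross products: d1=-640.9, d2=1977.12, d3=536.44, d4=-2081.58
d1*d2 < 0 and d3*d4 < 0? yes

Yes, they intersect


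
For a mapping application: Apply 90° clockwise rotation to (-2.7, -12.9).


90° CW: (x,y) -> (y, -x)
(-2.7,-12.9) -> (-12.9, 2.7)

(-12.9, 2.7)


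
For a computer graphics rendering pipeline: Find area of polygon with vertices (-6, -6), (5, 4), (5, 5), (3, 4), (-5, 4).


Shoelace sum: ((-6)*4 - 5*(-6)) + (5*5 - 5*4) + (5*4 - 3*5) + (3*4 - (-5)*4) + ((-5)*(-6) - (-6)*4)
= 102
Area = |102|/2 = 51

51


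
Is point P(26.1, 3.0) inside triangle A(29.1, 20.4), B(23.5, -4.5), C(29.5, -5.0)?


Cross products: AB x AP = 22.74, BC x BP = 46.3, CA x CP = 83.16
All same sign? yes

Yes, inside


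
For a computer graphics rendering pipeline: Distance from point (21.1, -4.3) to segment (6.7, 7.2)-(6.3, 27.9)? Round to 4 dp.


Project P onto AB: t = 0 (clamped to [0,1])
Closest point on segment: (6.7, 7.2)
Distance: 18.4285

18.4285


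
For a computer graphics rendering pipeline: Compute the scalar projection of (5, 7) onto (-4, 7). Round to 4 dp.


u.v = 29, |v| = sqrt(65) = 8.0623
Scalar projection = u.v / |v| = 29 / sqrt(65) = 3.597

3.597


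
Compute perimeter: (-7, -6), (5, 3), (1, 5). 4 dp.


Sides: (-7, -6)->(5, 3): sqrt(225) = 15, (5, 3)->(1, 5): sqrt(20) = 4.472136, (1, 5)->(-7, -6): sqrt(185) = 13.601471
Sum = 33.073607
Perimeter = 33.0736

33.0736


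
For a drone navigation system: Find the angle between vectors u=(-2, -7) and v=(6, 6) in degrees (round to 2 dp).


u.v = -54, |u| = sqrt(53) = 7.2801, |v| = sqrt(72) = 8.4853
cos(theta) = u.v/(|u||v|) = -54/sqrt(3816) = -0.874157
theta = acos(-0.874157) = 150.95 degrees

150.95 degrees


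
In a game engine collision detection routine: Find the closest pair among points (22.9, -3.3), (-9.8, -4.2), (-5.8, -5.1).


d(P0,P1) = 32.7124, d(P0,P2) = 28.7564, d(P1,P2) = 4.1
Closest: P1 and P2

Closest pair: (-9.8, -4.2) and (-5.8, -5.1), distance = 4.1


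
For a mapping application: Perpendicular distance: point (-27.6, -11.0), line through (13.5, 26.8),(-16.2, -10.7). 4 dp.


|cross product| = 418.59
|line direction| = sqrt(2288.34) = 47.8366
Distance = 418.59/sqrt(2288.34) = 8.7504

8.7504


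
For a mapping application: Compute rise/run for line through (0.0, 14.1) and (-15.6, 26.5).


slope = (y2-y1)/(x2-x1) = (26.5-14.1)/((-15.6)-0) = 12.4/(-15.6) = -0.7949

-0.7949


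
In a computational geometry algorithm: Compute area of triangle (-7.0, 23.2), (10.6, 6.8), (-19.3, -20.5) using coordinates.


Area = |x_A(y_B-y_C) + x_B(y_C-y_A) + x_C(y_A-y_B)|/2
= |(-191.1) + (-463.22) + (-316.52)|/2
= 970.84/2 = 485.42

485.42


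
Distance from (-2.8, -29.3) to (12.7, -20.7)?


dx=15.5, dy=8.6
d^2 = 15.5^2 + 8.6^2 = 314.21
d = sqrt(314.21) = 17.726

17.726


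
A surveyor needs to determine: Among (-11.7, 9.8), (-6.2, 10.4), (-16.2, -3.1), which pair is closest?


d(P0,P1) = 5.5326, d(P0,P2) = 13.6624, d(P1,P2) = 16.8003
Closest: P0 and P1

Closest pair: (-11.7, 9.8) and (-6.2, 10.4), distance = 5.5326


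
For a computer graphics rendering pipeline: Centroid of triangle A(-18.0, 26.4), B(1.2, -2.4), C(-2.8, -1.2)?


Centroid = ((x_A+x_B+x_C)/3, (y_A+y_B+y_C)/3)
= (((-18)+1.2+(-2.8))/3, (26.4+(-2.4)+(-1.2))/3)
= (-6.5333, 7.6)

(-6.5333, 7.6)


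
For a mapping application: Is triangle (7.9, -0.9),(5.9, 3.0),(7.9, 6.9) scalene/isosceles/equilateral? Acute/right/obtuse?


Side lengths squared: AB^2=19.21, BC^2=19.21, CA^2=60.84
Sorted: [19.21, 19.21, 60.84]
By sides: Isosceles, By angles: Obtuse

Isosceles, Obtuse


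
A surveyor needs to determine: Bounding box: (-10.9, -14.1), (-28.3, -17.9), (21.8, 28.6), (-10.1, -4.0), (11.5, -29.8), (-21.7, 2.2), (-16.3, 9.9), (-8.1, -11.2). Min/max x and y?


x range: [-28.3, 21.8]
y range: [-29.8, 28.6]
Bounding box: (-28.3,-29.8) to (21.8,28.6)

(-28.3,-29.8) to (21.8,28.6)


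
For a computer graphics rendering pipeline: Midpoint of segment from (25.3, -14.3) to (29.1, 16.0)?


M = ((25.3+29.1)/2, ((-14.3)+16)/2)
= (27.2, 0.85)

(27.2, 0.85)


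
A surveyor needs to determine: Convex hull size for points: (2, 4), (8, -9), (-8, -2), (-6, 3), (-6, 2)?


Convex hull vertices (CCW): (-8, -2), (8, -9), (2, 4), (-6, 3)
Count = 4

4


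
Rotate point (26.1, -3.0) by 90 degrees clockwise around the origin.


90° CW: (x,y) -> (y, -x)
(26.1,-3) -> (-3, -26.1)

(-3, -26.1)


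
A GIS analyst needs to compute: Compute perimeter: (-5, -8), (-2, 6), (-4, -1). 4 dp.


Sides: (-5, -8)->(-2, 6): sqrt(205) = 14.317821, (-2, 6)->(-4, -1): sqrt(53) = 7.28011, (-4, -1)->(-5, -8): sqrt(50) = 7.071068
Sum = 28.668999
Perimeter = 28.669

28.669


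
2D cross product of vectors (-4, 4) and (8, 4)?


u x v = u_x*v_y - u_y*v_x = (-4)*4 - 4*8
= (-16) - 32 = -48

-48


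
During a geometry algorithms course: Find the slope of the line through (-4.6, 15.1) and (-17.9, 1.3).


slope = (y2-y1)/(x2-x1) = (1.3-15.1)/((-17.9)-(-4.6)) = (-13.8)/(-13.3) = 1.0376

1.0376


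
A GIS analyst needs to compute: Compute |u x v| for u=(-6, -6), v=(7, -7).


|u x v| = |(-6)*(-7) - (-6)*7|
= |42 - (-42)| = 84

84


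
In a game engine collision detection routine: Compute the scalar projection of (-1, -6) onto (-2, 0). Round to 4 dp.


u.v = 2, |v| = sqrt(4) = 2
Scalar projection = u.v / |v| = 2 / sqrt(4) = 1

1


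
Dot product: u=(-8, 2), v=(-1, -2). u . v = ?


u . v = u_x*v_x + u_y*v_y = (-8)*(-1) + 2*(-2)
= 8 + (-4) = 4

4


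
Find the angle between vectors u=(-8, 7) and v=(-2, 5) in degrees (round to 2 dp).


u.v = 51, |u| = sqrt(113) = 10.6301, |v| = sqrt(29) = 5.3852
cos(theta) = u.v/(|u||v|) = 51/sqrt(3277) = 0.890906
theta = acos(0.890906) = 27.01 degrees

27.01 degrees


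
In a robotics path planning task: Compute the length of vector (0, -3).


|u| = sqrt(0^2 + (-3)^2) = sqrt(9) = 3

3


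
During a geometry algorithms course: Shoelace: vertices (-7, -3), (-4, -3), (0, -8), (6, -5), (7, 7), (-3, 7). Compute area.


Shoelace sum: ((-7)*(-3) - (-4)*(-3)) + ((-4)*(-8) - 0*(-3)) + (0*(-5) - 6*(-8)) + (6*7 - 7*(-5)) + (7*7 - (-3)*7) + ((-3)*(-3) - (-7)*7)
= 294
Area = |294|/2 = 147

147


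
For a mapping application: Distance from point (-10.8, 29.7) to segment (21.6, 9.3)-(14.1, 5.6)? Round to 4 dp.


Project P onto AB: t = 1 (clamped to [0,1])
Closest point on segment: (14.1, 5.6)
Distance: 34.6528

34.6528


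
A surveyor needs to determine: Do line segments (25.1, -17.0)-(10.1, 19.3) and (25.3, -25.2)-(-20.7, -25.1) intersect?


Cross products: d1=-377.18, d2=-2045.48, d3=115.74, d4=1784.04
d1*d2 < 0 and d3*d4 < 0? no

No, they don't intersect


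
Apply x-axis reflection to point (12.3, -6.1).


Reflection over x-axis: (x,y) -> (x,-y)
(12.3, -6.1) -> (12.3, 6.1)

(12.3, 6.1)


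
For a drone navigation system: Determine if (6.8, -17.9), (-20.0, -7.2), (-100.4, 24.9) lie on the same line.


Cross product: ((-20)-6.8)*(24.9-(-17.9)) - ((-7.2)-(-17.9))*((-100.4)-6.8)
= 0

Yes, collinear


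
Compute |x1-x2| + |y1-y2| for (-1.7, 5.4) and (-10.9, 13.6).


|(-1.7)-(-10.9)| + |5.4-13.6| = 9.2 + 8.2 = 17.4

17.4


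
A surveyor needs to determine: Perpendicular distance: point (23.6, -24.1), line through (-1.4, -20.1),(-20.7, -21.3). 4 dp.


|cross product| = 107.2
|line direction| = sqrt(373.93) = 19.3373
Distance = 107.2/sqrt(373.93) = 5.5437

5.5437


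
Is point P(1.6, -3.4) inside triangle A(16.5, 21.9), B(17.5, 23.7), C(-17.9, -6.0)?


Cross products: AB x AP = 1.52, BC x BP = 487.11, CA x CP = -454.61
All same sign? no

No, outside


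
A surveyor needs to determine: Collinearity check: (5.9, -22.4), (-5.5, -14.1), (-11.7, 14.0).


Cross product: ((-5.5)-5.9)*(14-(-22.4)) - ((-14.1)-(-22.4))*((-11.7)-5.9)
= -268.88

No, not collinear


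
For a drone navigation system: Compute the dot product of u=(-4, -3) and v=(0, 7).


u . v = u_x*v_x + u_y*v_y = (-4)*0 + (-3)*7
= 0 + (-21) = -21

-21


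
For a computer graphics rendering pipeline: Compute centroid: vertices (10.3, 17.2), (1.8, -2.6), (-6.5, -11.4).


Centroid = ((x_A+x_B+x_C)/3, (y_A+y_B+y_C)/3)
= ((10.3+1.8+(-6.5))/3, (17.2+(-2.6)+(-11.4))/3)
= (1.8667, 1.0667)

(1.8667, 1.0667)


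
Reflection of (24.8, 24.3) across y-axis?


Reflection over y-axis: (x,y) -> (-x,y)
(24.8, 24.3) -> (-24.8, 24.3)

(-24.8, 24.3)


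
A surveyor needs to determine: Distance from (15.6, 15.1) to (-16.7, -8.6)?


dx=-32.3, dy=-23.7
d^2 = (-32.3)^2 + (-23.7)^2 = 1604.98
d = sqrt(1604.98) = 40.0622

40.0622


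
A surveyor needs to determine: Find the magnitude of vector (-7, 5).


|u| = sqrt((-7)^2 + 5^2) = sqrt(74) = 8.6023

8.6023


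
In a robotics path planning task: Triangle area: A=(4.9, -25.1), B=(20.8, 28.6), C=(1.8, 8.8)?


Area = |x_A(y_B-y_C) + x_B(y_C-y_A) + x_C(y_A-y_B)|/2
= |97.02 + 705.12 + (-96.66)|/2
= 705.48/2 = 352.74

352.74


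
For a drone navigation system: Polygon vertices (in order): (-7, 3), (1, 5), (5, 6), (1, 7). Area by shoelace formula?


Shoelace sum: ((-7)*5 - 1*3) + (1*6 - 5*5) + (5*7 - 1*6) + (1*3 - (-7)*7)
= 24
Area = |24|/2 = 12

12


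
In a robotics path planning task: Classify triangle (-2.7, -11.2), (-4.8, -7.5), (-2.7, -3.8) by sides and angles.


Side lengths squared: AB^2=18.1, BC^2=18.1, CA^2=54.76
Sorted: [18.1, 18.1, 54.76]
By sides: Isosceles, By angles: Obtuse

Isosceles, Obtuse


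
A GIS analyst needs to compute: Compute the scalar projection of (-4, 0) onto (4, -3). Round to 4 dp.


u.v = -16, |v| = sqrt(25) = 5
Scalar projection = u.v / |v| = -16 / sqrt(25) = -3.2

-3.2


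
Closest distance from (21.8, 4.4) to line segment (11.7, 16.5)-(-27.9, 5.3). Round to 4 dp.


Project P onto AB: t = 0 (clamped to [0,1])
Closest point on segment: (11.7, 16.5)
Distance: 15.7613

15.7613


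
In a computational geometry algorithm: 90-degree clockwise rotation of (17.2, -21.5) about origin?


90° CW: (x,y) -> (y, -x)
(17.2,-21.5) -> (-21.5, -17.2)

(-21.5, -17.2)


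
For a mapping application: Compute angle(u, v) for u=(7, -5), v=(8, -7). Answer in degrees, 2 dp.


u.v = 91, |u| = sqrt(74) = 8.6023, |v| = sqrt(113) = 10.6301
cos(theta) = u.v/(|u||v|) = 91/sqrt(8362) = 0.995145
theta = acos(0.995145) = 5.65 degrees

5.65 degrees


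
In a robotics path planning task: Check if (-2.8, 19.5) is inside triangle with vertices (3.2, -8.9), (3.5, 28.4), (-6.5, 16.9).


Cross products: AB x AP = 232.32, BC x BP = 16.55, CA x CP = 120.68
All same sign? yes

Yes, inside


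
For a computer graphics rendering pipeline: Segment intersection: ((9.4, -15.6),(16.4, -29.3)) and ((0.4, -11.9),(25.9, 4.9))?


Cross products: d1=-245.55, d2=-712.5, d3=-97.4, d4=369.55
d1*d2 < 0 and d3*d4 < 0? no

No, they don't intersect
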